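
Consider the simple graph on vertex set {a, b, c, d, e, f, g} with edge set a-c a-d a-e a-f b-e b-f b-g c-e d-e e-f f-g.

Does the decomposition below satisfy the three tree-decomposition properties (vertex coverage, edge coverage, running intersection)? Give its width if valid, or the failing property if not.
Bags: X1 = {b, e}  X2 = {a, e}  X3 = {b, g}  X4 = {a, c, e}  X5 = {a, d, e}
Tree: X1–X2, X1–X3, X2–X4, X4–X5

A tree decomposition must satisfy three properties: every vertex lies in some bag; for every edge, both endpoints lie together in some bag; and for every vertex, the bags containing it form a connected subtree. Here vertex f appears in no bag, so the decomposition is invalid.

No — vertex f appears in no bag.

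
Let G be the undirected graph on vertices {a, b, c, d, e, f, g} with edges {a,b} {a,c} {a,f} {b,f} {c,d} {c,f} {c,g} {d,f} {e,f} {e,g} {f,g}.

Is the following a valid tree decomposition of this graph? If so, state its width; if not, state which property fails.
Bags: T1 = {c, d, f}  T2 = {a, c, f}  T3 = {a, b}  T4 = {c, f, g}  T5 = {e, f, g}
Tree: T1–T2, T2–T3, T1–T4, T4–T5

A tree decomposition must satisfy three properties: every vertex lies in some bag; for every edge, both endpoints lie together in some bag; and for every vertex, the bags containing it form a connected subtree. Here edge (f,b) lies in no bag, so the decomposition is invalid.

No — edge (f,b) lies in no bag.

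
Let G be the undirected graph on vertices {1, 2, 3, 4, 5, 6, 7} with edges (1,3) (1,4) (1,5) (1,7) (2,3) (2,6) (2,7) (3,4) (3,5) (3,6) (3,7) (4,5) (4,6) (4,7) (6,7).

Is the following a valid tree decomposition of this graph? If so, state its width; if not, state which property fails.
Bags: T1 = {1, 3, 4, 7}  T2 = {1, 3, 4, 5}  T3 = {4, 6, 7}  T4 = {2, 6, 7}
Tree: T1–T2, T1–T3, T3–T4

No — edge (3,6) lies in no bag.

A tree decomposition must satisfy three properties: every vertex lies in some bag; for every edge, both endpoints lie together in some bag; and for every vertex, the bags containing it form a connected subtree. Here edge (3,6) lies in no bag, so the decomposition is invalid.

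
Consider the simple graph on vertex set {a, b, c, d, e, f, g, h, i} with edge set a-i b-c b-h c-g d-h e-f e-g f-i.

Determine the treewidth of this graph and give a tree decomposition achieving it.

Treewidth 1.
Bags: B1 = {a, i}  B2 = {f, i}  B3 = {e, f}  B4 = {e, g}  B5 = {c, g}  B6 = {b, c}  B7 = {b, h}  B8 = {d, h}
Tree: B1–B2, B2–B3, B3–B4, B4–B5, B5–B6, B6–B7, B7–B8

Every bag has size at most 2, so the width is 2 − 1 = 1 and tw(G) ≤ 1. G has an edge, so its treewidth is at least 1. Combining the bounds, tw(G) = 1.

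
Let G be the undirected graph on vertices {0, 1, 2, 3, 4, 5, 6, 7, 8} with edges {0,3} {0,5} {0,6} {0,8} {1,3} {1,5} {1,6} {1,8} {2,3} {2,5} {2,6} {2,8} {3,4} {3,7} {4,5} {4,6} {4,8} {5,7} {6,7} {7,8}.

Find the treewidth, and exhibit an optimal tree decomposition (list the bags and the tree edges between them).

Treewidth 4.
One optimal decomposition is:
Bags: B1 = {3, 5, 6, 7, 8}  B2 = {1, 3, 5, 6, 8}  B3 = {3, 4, 5, 6, 8}  B4 = {2, 3, 5, 6, 8}  B5 = {0, 3, 5, 6, 8}
Tree: B1–B2, B2–B3, B3–B4, B4–B5

Each bag holds 5 vertices, so the decomposition has width 4, which upper-bounds the treewidth. For the lower bound: the 5 vertex sets {5,7}, {1,6}, {4,8}, {3}, {2} are disjoint, each induces a connected subgraph, and every pair is joined by at least one edge of G. Contracting each set to a single vertex therefore yields K_{5} as a minor, and since treewidth is minor-monotone, tw(G) ≥ tw(K_{5}) = 4. Therefore the treewidth is 4.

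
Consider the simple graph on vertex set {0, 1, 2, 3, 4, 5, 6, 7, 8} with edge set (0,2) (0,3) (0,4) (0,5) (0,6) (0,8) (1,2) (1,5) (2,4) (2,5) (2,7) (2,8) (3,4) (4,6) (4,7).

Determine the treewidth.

2

A width-2 tree decomposition is:
Bags: B1 = {0, 2, 4}  B2 = {0, 2, 8}  B3 = {0, 2, 5}  B4 = {0, 4, 6}  B5 = {1, 2, 5}  B6 = {2, 4, 7}  B7 = {0, 3, 4}
Tree: B1–B2, B2–B3, B1–B4, B3–B5, B1–B6, B4–B7
The largest bag has 3 vertices, giving width 2; this decomposition certifies tw(G) ≤ 2. On the other hand G contains the 3-clique {0, 2, 8}. A clique must lie in a single bag of any decomposition, so no decomposition can have width below 2. Therefore the treewidth is 2.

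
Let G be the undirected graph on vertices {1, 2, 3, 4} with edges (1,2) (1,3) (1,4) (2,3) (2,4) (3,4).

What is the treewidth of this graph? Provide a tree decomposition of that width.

Treewidth 3.
Bags: B1 = {1, 2, 3, 4}
Tree: (single bag)

With just one bag of size 4, the width is 4 − 1 = 3, so tw(G) ≤ 3. Conversely, {1, 2, 3, 4} is a clique of size 4, and the vertices of any clique must share a bag in every tree decomposition; so some bag has ≥ 4 vertices and tw(G) ≥ 3. Hence tw(G) = 3 exactly.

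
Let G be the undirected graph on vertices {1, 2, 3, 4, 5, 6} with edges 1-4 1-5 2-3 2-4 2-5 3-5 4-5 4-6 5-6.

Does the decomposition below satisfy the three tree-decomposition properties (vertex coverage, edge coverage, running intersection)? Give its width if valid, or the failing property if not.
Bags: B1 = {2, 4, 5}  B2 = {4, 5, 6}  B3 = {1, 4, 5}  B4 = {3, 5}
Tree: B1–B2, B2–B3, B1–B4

A tree decomposition must satisfy three properties: every vertex lies in some bag; for every edge, both endpoints lie together in some bag; and for every vertex, the bags containing it form a connected subtree. Here edge (2,3) lies in no bag, so the decomposition is invalid.

No — edge (2,3) lies in no bag.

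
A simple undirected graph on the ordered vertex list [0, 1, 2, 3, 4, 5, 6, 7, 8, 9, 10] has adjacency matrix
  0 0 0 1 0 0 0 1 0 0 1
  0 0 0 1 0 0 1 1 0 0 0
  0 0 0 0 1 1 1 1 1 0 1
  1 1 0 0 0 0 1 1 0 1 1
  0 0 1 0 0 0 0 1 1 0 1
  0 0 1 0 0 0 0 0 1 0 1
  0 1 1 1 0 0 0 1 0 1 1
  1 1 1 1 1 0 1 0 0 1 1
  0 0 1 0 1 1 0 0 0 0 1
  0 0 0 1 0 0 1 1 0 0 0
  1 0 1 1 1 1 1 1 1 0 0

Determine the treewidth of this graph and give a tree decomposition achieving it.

Treewidth 3.
Bags: B1 = {2, 4, 7, 10}  B2 = {2, 4, 8, 10}  B3 = {2, 5, 8, 10}  B4 = {2, 6, 7, 10}  B5 = {3, 6, 7, 10}  B6 = {3, 6, 7, 9}  B7 = {1, 3, 6, 7}  B8 = {0, 3, 7, 10}
Tree: B1–B2, B2–B3, B1–B4, B4–B5, B5–B6, B5–B7, B5–B8

Each bag holds 4 vertices, so the decomposition has width 3, which upper-bounds the treewidth. For the lower bound, the 4 vertices {2, 4, 8, 10} are pairwise adjacent, and any tree decomposition puts a clique entirely inside one bag — forcing width ≥ 3. Hence tw(G) = 3 exactly.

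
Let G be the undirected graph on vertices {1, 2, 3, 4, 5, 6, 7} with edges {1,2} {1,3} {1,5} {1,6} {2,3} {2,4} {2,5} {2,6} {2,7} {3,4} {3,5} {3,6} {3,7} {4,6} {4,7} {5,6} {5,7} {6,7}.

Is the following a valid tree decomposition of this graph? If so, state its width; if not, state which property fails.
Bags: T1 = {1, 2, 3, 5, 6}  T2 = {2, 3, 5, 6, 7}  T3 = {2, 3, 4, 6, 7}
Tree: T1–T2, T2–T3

Every vertex of G appears in some bag (union = {1, 2, 3, 4, 5, 6, 7}); every edge is covered by a bag; and for each vertex v the set of bags containing v is connected in the bag tree. The decomposition is therefore valid. The largest bag has 5 vertices, so the width is 4.

Yes; width 4.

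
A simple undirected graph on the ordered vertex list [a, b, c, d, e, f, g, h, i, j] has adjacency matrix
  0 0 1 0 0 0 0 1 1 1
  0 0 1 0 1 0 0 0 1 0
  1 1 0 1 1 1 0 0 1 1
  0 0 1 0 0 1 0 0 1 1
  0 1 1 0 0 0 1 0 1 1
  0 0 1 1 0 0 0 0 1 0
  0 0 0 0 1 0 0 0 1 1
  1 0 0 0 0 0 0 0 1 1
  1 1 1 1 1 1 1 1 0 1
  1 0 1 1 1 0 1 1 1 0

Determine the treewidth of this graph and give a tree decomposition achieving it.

Treewidth 3.
One such decomposition:
Bags: B1 = {e, g, i, j}  B2 = {c, e, i, j}  B3 = {a, c, i, j}  B4 = {c, d, i, j}  B5 = {c, d, f, i}  B6 = {a, h, i, j}  B7 = {b, c, e, i}
Tree: B1–B2, B2–B3, B3–B4, B4–B5, B3–B6, B2–B7

Each bag holds 4 vertices, so the decomposition has width 3, which upper-bounds the treewidth. For the lower bound, the 4 vertices {e, g, i, j} are pairwise adjacent, and any tree decomposition puts a clique entirely inside one bag — forcing width ≥ 3. The upper and lower bounds meet at 3, so that is the treewidth.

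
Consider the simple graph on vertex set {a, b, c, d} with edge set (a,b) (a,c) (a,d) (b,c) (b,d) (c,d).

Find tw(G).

3

A width-3 tree decomposition is:
Bags: B1 = {a, b, c, d}
Tree: (single bag)
A single bag containing all 4 vertices is trivially a valid decomposition of width 3. On the other hand G contains the 4-clique {a, b, c, d}. A clique must lie in a single bag of any decomposition, so no decomposition can have width below 3. Hence tw(G) = 3 exactly.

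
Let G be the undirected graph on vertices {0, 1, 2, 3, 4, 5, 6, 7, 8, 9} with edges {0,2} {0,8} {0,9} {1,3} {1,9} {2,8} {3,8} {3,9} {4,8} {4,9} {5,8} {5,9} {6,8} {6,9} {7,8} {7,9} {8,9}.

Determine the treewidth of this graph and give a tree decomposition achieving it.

The largest bag has 3 vertices, giving width 2; this decomposition certifies tw(G) ≤ 2. On the other hand G contains the 3-clique {0, 8, 9}. A clique must lie in a single bag of any decomposition, so no decomposition can have width below 2. The upper and lower bounds meet at 2, so that is the treewidth.

Treewidth 2.
Bags: B1 = {4, 8, 9}  B2 = {3, 8, 9}  B3 = {0, 8, 9}  B4 = {7, 8, 9}  B5 = {6, 8, 9}  B6 = {5, 8, 9}  B7 = {0, 2, 8}  B8 = {1, 3, 9}
Tree: B1–B2, B1–B3, B1–B4, B1–B5, B4–B6, B3–B7, B2–B8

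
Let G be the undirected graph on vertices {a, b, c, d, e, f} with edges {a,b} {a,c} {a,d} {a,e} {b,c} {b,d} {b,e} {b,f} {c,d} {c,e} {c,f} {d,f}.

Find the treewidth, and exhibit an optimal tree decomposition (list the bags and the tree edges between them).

The largest bag has 4 vertices, giving width 3; this decomposition certifies tw(G) ≤ 3. On the other hand G contains the 4-clique {b, c, d, f}. A clique must lie in a single bag of any decomposition, so no decomposition can have width below 3. Hence tw(G) = 3 exactly.

Treewidth 3.
One such decomposition:
Bags: B1 = {a, b, c, e}  B2 = {a, b, c, d}  B3 = {b, c, d, f}
Tree: B1–B2, B2–B3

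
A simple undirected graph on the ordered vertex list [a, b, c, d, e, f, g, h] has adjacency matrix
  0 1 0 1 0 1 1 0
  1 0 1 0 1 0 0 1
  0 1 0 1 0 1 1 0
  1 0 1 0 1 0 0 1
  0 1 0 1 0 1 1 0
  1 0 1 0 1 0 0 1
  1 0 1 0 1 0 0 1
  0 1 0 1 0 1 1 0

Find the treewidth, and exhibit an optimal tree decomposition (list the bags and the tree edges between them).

The largest bag has 5 vertices, giving width 4; this decomposition certifies tw(G) ≤ 4. For the lower bound: the 5 vertex sets {g,h}, {b,e}, {a,f}, {c}, {d} are disjoint, each induces a connected subgraph, and every pair is joined by at least one edge of G. Contracting each set to a single vertex therefore yields K_{5} as a minor, and since treewidth is minor-monotone, tw(G) ≥ tw(K_{5}) = 4. Therefore the treewidth is 4.

Treewidth 4.
One such decomposition:
Bags: B1 = {a, c, e, g, h}  B2 = {a, b, c, e, h}  B3 = {a, c, e, f, h}  B4 = {a, c, d, e, h}
Tree: B1–B2, B2–B3, B3–B4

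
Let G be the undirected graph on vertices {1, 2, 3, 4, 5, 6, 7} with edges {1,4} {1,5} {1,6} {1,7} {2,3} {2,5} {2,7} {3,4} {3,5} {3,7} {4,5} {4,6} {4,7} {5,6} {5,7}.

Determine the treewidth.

A width-3 tree decomposition is:
Bags: B1 = {2, 3, 5, 7}  B2 = {3, 4, 5, 7}  B3 = {1, 4, 5, 7}  B4 = {1, 4, 5, 6}
Tree: B1–B2, B2–B3, B3–B4
Every bag has size at most 4, so the width is 4 − 1 = 3 and tw(G) ≤ 3. On the other hand G contains the 4-clique {2, 3, 5, 7}. A clique must lie in a single bag of any decomposition, so no decomposition can have width below 3. Combining the bounds, tw(G) = 3.

3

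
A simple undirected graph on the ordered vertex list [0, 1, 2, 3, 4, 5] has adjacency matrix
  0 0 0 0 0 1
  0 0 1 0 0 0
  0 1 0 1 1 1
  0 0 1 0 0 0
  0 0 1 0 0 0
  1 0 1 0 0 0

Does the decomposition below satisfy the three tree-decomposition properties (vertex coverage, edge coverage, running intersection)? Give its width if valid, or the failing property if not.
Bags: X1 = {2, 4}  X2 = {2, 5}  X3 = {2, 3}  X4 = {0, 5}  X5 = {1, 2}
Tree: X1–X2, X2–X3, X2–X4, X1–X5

Checking the three conditions: (i) the bags cover all of {0, 1, 2, 3, 4, 5}; (ii) for each edge, some bag contains both endpoints; (iii) the bags containing any fixed vertex form a subtree. All hold, so the decomposition is valid with width 2 − 1 = 1.

Yes; width 1.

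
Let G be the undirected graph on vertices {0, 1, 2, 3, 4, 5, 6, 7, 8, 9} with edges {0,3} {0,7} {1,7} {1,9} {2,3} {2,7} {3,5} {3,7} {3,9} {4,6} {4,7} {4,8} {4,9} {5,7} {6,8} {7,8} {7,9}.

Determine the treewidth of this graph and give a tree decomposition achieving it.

The largest bag has 3 vertices, giving width 2; this decomposition certifies tw(G) ≤ 2. Conversely, {4, 6, 8} is a clique of size 3, and the vertices of any clique must share a bag in every tree decomposition; so some bag has ≥ 3 vertices and tw(G) ≥ 2. Hence tw(G) = 2 exactly.

Treewidth 2.
One optimal decomposition is:
Bags: B1 = {4, 7, 9}  B2 = {4, 7, 8}  B3 = {3, 7, 9}  B4 = {3, 5, 7}  B5 = {0, 3, 7}  B6 = {4, 6, 8}  B7 = {1, 7, 9}  B8 = {2, 3, 7}
Tree: B1–B2, B1–B3, B3–B4, B3–B5, B2–B6, B1–B7, B4–B8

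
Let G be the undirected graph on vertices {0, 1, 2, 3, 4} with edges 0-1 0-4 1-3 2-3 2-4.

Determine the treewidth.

2

A width-2 tree decomposition is:
Bags: B1 = {0, 2, 4}  B2 = {0, 2, 3}  B3 = {0, 1, 3}
Tree: B1–B2, B2–B3
Every bag has size at most 3, so the width is 3 − 1 = 2 and tw(G) ≤ 2. The edges 0–4–2–3–1–0 form a cycle, so G is not a tree and its treewidth is at least 2. The upper and lower bounds meet at 2, so that is the treewidth.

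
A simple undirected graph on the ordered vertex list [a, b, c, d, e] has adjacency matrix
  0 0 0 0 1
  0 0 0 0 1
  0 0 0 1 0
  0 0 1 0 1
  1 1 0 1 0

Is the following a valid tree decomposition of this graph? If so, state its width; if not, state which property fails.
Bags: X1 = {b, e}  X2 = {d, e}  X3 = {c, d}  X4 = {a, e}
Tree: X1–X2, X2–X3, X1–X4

Yes; width 1.

Vertex coverage: the bags together contain {a, b, c, d, e}, the full vertex set. Edge coverage: each edge of G has both endpoints in at least one bag. Running intersection: for every vertex, the bags containing it form a connected subtree. All three properties hold, so this is a valid tree decomposition of width max|bag| − 1 = 1, and hence tw(G) ≤ 1.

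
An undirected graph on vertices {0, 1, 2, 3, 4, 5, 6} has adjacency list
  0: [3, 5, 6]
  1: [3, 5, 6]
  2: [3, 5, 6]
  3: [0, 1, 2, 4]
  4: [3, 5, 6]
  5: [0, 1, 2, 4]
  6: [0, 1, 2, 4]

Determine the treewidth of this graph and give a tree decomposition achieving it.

Treewidth 3.
One such decomposition:
Bags: B1 = {2, 3, 5, 6}  B2 = {1, 3, 5, 6}  B3 = {3, 4, 5, 6}  B4 = {0, 3, 5, 6}
Tree: B1–B2, B2–B3, B3–B4

Every bag has size at most 4, so the width is 4 − 1 = 3 and tw(G) ≤ 3. For the lower bound: the 4 vertex sets {2,3}, {1,6}, {5}, {4} are disjoint, each induces a connected subgraph, and every pair is joined by at least one edge of G. Contracting each set to a single vertex therefore yields K_{4} as a minor, and since treewidth is minor-monotone, tw(G) ≥ tw(K_{4}) = 3. The upper and lower bounds meet at 3, so that is the treewidth.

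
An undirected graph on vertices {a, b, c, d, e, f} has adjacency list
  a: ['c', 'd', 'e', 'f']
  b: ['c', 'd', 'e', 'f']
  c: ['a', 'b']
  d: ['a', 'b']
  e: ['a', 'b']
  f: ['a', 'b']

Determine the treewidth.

A width-2 tree decomposition is:
Bags: B1 = {a, b, c}  B2 = {a, b, e}  B3 = {a, b, d}  B4 = {a, b, f}
Tree: B1–B2, B2–B3, B3–B4
Every bag has size at most 3, so the width is 3 − 1 = 2 and tw(G) ≤ 2. Since c–b–e–a–c is a cycle in G, G is not acyclic. Forests are exactly the graphs of treewidth ≤ 1, so tw(G) ≥ 2. The upper and lower bounds meet at 2, so that is the treewidth.

2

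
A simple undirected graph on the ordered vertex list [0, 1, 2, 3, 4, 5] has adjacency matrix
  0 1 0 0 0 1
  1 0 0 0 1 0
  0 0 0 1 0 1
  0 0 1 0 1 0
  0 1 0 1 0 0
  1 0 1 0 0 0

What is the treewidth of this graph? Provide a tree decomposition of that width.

Treewidth 2.
One such decomposition:
Bags: B1 = {0, 1, 5}  B2 = {1, 2, 5}  B3 = {1, 2, 3}  B4 = {1, 3, 4}
Tree: B1–B2, B2–B3, B3–B4

Every bag has size at most 3, so the width is 3 − 1 = 2 and tw(G) ≤ 2. For the lower bound, G contains the cycle 1–0–5–2–3–4–1, so G is not a forest; only forests have treewidth ≤ 1, hence tw(G) ≥ 2. The upper and lower bounds meet at 2, so that is the treewidth.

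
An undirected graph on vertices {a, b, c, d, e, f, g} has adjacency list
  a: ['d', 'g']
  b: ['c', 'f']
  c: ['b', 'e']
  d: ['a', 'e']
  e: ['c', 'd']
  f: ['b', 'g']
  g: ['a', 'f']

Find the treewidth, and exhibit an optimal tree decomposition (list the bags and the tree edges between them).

Treewidth 2.
One such decomposition:
Bags: B1 = {b, f, g}  B2 = {a, b, g}  B3 = {a, b, d}  B4 = {b, d, e}  B5 = {b, c, e}
Tree: B1–B2, B2–B3, B3–B4, B4–B5

The largest bag has 3 vertices, giving width 2; this decomposition certifies tw(G) ≤ 2. Since b–f–g–a–d–e–c–b is a cycle in G, G is not acyclic. Forests are exactly the graphs of treewidth ≤ 1, so tw(G) ≥ 2. Combining the bounds, tw(G) = 2.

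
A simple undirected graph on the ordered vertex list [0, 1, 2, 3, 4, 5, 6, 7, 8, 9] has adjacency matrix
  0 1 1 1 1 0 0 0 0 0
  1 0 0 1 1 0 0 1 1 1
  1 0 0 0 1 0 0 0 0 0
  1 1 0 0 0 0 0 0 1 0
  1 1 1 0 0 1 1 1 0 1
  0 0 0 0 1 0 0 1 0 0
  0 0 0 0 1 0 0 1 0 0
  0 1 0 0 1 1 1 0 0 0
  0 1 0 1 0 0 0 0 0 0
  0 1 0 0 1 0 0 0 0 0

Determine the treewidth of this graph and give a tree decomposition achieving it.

The largest bag has 3 vertices, giving width 2; this decomposition certifies tw(G) ≤ 2. On the other hand G contains the 3-clique {1, 3, 8}. A clique must lie in a single bag of any decomposition, so no decomposition can have width below 2. The upper and lower bounds meet at 2, so that is the treewidth.

Treewidth 2.
One such decomposition:
Bags: B1 = {0, 1, 4}  B2 = {0, 2, 4}  B3 = {0, 1, 3}  B4 = {1, 4, 7}  B5 = {4, 5, 7}  B6 = {4, 6, 7}  B7 = {1, 4, 9}  B8 = {1, 3, 8}
Tree: B1–B2, B1–B3, B1–B4, B4–B5, B4–B6, B4–B7, B3–B8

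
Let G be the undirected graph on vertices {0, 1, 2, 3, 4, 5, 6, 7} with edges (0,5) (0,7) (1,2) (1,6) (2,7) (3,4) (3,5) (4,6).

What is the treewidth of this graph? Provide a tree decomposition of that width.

Treewidth 2.
Bags: B1 = {3, 4, 5}  B2 = {4, 5, 6}  B3 = {1, 5, 6}  B4 = {1, 2, 5}  B5 = {2, 5, 7}  B6 = {0, 5, 7}
Tree: B1–B2, B2–B3, B3–B4, B4–B5, B5–B6

The largest bag has 3 vertices, giving width 2; this decomposition certifies tw(G) ≤ 2. The edges 5–3–4–6–1–2–7–0–5 form a cycle, so G is not a tree and its treewidth is at least 2. Therefore the treewidth is 2.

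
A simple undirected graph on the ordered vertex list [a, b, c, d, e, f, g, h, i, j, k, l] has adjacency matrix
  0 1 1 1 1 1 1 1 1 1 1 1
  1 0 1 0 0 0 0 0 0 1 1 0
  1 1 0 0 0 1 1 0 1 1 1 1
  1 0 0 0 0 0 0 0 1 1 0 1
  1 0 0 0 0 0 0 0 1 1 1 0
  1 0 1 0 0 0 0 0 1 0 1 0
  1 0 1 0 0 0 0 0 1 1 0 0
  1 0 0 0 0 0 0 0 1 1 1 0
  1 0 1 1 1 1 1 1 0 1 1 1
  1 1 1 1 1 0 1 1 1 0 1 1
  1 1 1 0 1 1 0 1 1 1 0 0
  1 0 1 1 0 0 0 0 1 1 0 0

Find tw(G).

4

A width-4 tree decomposition is:
Bags: B1 = {a, c, i, j, k}  B2 = {a, h, i, j, k}  B3 = {a, e, i, j, k}  B4 = {a, c, i, j, l}  B5 = {a, c, f, i, k}  B6 = {a, b, c, j, k}  B7 = {a, d, i, j, l}  B8 = {a, c, g, i, j}
Tree: B1–B2, B2–B3, B1–B4, B1–B5, B1–B6, B4–B7, B1–B8
The largest bag has 5 vertices, giving width 4; this decomposition certifies tw(G) ≤ 4. On the other hand G contains the 5-clique {a, b, c, j, k}. A clique must lie in a single bag of any decomposition, so no decomposition can have width below 4. Hence tw(G) = 4 exactly.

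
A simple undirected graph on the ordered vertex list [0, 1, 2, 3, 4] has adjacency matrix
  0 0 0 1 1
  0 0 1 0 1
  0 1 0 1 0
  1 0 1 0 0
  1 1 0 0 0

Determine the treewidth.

A width-2 tree decomposition is:
Bags: B1 = {1, 2, 4}  B2 = {2, 3, 4}  B3 = {0, 3, 4}
Tree: B1–B2, B2–B3
The largest bag has 3 vertices, giving width 2; this decomposition certifies tw(G) ≤ 2. Since 4–1–2–3–0–4 is a cycle in G, G is not acyclic. Forests are exactly the graphs of treewidth ≤ 1, so tw(G) ≥ 2. Hence tw(G) = 2 exactly.

2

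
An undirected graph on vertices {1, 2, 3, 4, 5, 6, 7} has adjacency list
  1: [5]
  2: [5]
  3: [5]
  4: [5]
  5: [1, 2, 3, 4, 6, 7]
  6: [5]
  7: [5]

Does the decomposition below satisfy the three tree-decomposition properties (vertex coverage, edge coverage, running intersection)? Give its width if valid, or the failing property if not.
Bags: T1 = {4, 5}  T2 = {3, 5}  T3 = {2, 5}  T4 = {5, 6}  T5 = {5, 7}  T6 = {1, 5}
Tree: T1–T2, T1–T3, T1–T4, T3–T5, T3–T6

Vertex coverage: the bags together contain {1, 2, 3, 4, 5, 6, 7}, the full vertex set. Edge coverage: each edge of G has both endpoints in at least one bag. Running intersection: for every vertex, the bags containing it form a connected subtree. All three properties hold, so this is a valid tree decomposition of width max|bag| − 1 = 1, and hence tw(G) ≤ 1.

Yes; width 1.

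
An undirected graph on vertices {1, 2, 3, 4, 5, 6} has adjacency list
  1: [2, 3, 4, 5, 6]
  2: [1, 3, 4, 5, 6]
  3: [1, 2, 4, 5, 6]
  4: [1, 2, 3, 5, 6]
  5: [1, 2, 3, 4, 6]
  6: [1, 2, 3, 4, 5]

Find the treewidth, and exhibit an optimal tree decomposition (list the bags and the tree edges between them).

A single bag containing all 6 vertices is trivially a valid decomposition of width 5. Conversely, {1, 2, 3, 4, 5, 6} is a clique of size 6, and the vertices of any clique must share a bag in every tree decomposition; so some bag has ≥ 6 vertices and tw(G) ≥ 5. The upper and lower bounds meet at 5, so that is the treewidth.

Treewidth 5.
One such decomposition:
Bags: B1 = {1, 2, 3, 4, 5, 6}
Tree: (single bag)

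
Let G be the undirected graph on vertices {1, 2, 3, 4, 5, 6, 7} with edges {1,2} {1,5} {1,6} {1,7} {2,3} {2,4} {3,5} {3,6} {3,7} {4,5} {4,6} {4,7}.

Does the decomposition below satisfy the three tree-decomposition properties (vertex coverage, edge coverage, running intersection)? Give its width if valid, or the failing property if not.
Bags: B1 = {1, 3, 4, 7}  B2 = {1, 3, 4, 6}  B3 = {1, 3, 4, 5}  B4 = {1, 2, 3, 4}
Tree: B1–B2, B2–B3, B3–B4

Vertex coverage: the bags together contain {1, 2, 3, 4, 5, 6, 7}, the full vertex set. Edge coverage: each edge of G has both endpoints in at least one bag. Running intersection: for every vertex, the bags containing it form a connected subtree. All three properties hold, so this is a valid tree decomposition of width max|bag| − 1 = 3, and hence tw(G) ≤ 3.

Yes; width 3.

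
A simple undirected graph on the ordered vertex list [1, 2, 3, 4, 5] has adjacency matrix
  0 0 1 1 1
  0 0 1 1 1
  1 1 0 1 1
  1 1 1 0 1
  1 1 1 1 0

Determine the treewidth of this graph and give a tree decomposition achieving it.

Treewidth 3.
One such decomposition:
Bags: B1 = {2, 3, 4, 5}  B2 = {1, 3, 4, 5}
Tree: B1–B2

Every bag has size at most 4, so the width is 4 − 1 = 3 and tw(G) ≤ 3. Conversely, {1, 3, 4, 5} is a clique of size 4, and the vertices of any clique must share a bag in every tree decomposition; so some bag has ≥ 4 vertices and tw(G) ≥ 3. Hence tw(G) = 3 exactly.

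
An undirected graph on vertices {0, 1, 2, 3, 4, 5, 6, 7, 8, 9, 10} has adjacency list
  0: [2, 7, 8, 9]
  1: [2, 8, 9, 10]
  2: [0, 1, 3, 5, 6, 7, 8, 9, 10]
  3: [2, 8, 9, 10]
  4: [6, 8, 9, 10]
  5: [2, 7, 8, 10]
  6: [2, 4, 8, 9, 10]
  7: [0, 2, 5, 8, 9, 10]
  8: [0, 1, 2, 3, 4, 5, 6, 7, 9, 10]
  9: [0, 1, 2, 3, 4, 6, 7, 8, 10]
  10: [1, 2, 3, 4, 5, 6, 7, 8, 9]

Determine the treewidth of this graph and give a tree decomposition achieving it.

Every bag has size at most 5, so the width is 5 − 1 = 4 and tw(G) ≤ 4. For the lower bound, the 5 vertices {0, 2, 7, 8, 9} are pairwise adjacent, and any tree decomposition puts a clique entirely inside one bag — forcing width ≥ 4. Hence tw(G) = 4 exactly.

Treewidth 4.
One such decomposition:
Bags: B1 = {0, 2, 7, 8, 9}  B2 = {2, 7, 8, 9, 10}  B3 = {2, 3, 8, 9, 10}  B4 = {2, 6, 8, 9, 10}  B5 = {1, 2, 8, 9, 10}  B6 = {4, 6, 8, 9, 10}  B7 = {2, 5, 7, 8, 10}
Tree: B1–B2, B2–B3, B3–B4, B4–B5, B4–B6, B2–B7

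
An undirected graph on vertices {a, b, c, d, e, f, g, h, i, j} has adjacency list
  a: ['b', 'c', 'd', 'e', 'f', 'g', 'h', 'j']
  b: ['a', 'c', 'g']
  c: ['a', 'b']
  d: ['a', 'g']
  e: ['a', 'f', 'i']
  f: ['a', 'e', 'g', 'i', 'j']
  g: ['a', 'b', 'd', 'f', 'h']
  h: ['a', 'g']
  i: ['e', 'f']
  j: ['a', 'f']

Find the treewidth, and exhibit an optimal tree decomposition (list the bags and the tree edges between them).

Treewidth 2.
One optimal decomposition is:
Bags: B1 = {a, e, f}  B2 = {e, f, i}  B3 = {a, f, g}  B4 = {a, b, g}  B5 = {a, g, h}  B6 = {a, d, g}  B7 = {a, f, j}  B8 = {a, b, c}
Tree: B1–B2, B1–B3, B3–B4, B3–B5, B4–B6, B3–B7, B4–B8

Every bag has size at most 3, so the width is 3 − 1 = 2 and tw(G) ≤ 2. On the other hand G contains the 3-clique {a, d, g}. A clique must lie in a single bag of any decomposition, so no decomposition can have width below 2. Hence tw(G) = 2 exactly.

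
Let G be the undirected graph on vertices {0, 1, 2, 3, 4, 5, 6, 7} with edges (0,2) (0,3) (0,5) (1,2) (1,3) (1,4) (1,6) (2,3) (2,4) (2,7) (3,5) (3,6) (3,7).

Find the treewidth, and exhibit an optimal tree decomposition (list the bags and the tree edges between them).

Each bag holds 3 vertices, so the decomposition has width 2, which upper-bounds the treewidth. For the lower bound, the 3 vertices {0, 2, 3} are pairwise adjacent, and any tree decomposition puts a clique entirely inside one bag — forcing width ≥ 2. Combining the bounds, tw(G) = 2.

Treewidth 2.
One optimal decomposition is:
Bags: B1 = {0, 2, 3}  B2 = {1, 2, 3}  B3 = {1, 3, 6}  B4 = {2, 3, 7}  B5 = {1, 2, 4}  B6 = {0, 3, 5}
Tree: B1–B2, B2–B3, B2–B4, B2–B5, B1–B6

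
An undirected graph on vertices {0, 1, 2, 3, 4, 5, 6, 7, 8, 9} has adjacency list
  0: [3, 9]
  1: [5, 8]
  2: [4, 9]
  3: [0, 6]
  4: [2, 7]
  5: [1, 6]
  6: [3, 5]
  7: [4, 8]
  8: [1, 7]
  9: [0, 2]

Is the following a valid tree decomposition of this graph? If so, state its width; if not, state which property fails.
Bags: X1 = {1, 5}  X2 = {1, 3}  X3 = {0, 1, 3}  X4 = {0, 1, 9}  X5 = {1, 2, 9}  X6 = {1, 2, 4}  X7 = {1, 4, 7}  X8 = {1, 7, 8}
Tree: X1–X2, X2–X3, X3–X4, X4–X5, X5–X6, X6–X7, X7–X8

A tree decomposition must satisfy three properties: every vertex lies in some bag; for every edge, both endpoints lie together in some bag; and for every vertex, the bags containing it form a connected subtree. Here vertex 6 appears in no bag, so the decomposition is invalid.

No — vertex 6 appears in no bag.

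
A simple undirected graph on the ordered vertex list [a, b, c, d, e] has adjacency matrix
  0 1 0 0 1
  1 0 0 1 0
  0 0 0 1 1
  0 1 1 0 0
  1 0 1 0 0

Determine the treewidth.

2

A width-2 tree decomposition is:
Bags: B1 = {c, d, e}  B2 = {b, d, e}  B3 = {a, b, e}
Tree: B1–B2, B2–B3
Every bag has size at most 3, so the width is 3 − 1 = 2 and tw(G) ≤ 2. Since e–c–d–b–a–e is a cycle in G, G is not acyclic. Forests are exactly the graphs of treewidth ≤ 1, so tw(G) ≥ 2. Therefore the treewidth is 2.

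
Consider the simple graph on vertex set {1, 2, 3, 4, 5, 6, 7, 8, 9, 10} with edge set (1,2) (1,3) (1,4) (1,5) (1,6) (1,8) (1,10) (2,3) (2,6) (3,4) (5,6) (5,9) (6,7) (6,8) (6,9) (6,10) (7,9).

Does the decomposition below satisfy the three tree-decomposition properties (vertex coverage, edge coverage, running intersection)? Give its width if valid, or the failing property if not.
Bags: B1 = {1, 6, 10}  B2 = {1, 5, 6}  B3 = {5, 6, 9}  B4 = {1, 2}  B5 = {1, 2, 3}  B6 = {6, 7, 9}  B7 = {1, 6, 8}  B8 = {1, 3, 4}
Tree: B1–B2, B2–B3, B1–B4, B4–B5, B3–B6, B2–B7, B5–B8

No — edge (6,2) lies in no bag.

A tree decomposition must satisfy three properties: every vertex lies in some bag; for every edge, both endpoints lie together in some bag; and for every vertex, the bags containing it form a connected subtree. Here edge (6,2) lies in no bag, so the decomposition is invalid.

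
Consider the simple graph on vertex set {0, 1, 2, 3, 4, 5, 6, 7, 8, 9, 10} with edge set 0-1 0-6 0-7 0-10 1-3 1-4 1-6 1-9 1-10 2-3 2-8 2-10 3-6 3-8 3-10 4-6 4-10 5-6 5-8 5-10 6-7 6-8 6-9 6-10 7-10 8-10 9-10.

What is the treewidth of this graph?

A width-3 tree decomposition is:
Bags: B1 = {3, 6, 8, 10}  B2 = {5, 6, 8, 10}  B3 = {1, 3, 6, 10}  B4 = {1, 4, 6, 10}  B5 = {2, 3, 8, 10}  B6 = {0, 1, 6, 10}  B7 = {0, 6, 7, 10}  B8 = {1, 6, 9, 10}
Tree: B1–B2, B1–B3, B3–B4, B1–B5, B4–B6, B6–B7, B4–B8
Every bag has size at most 4, so the width is 4 − 1 = 3 and tw(G) ≤ 3. For the lower bound, the 4 vertices {2, 3, 8, 10} are pairwise adjacent, and any tree decomposition puts a clique entirely inside one bag — forcing width ≥ 3. Combining the bounds, tw(G) = 3.

3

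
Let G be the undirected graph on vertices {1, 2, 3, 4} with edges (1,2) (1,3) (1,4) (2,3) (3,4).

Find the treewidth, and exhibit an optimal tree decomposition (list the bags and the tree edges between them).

Each bag holds 3 vertices, so the decomposition has width 2, which upper-bounds the treewidth. For the lower bound, the 3 vertices {1, 2, 3} are pairwise adjacent, and any tree decomposition puts a clique entirely inside one bag — forcing width ≥ 2. Therefore the treewidth is 2.

Treewidth 2.
Bags: B1 = {1, 3, 4}  B2 = {1, 2, 3}
Tree: B1–B2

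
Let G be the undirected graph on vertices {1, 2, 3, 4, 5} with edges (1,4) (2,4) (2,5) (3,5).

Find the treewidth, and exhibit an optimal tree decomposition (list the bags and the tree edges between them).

Treewidth 1.
One such decomposition:
Bags: B1 = {1, 4}  B2 = {2, 4}  B3 = {2, 5}  B4 = {3, 5}
Tree: B1–B2, B2–B3, B3–B4

Every bag has size at most 2, so the width is 2 − 1 = 1 and tw(G) ≤ 1. Any graph with an edge has treewidth ≥ 1, and G has the edge 1–4. Combining the bounds, tw(G) = 1.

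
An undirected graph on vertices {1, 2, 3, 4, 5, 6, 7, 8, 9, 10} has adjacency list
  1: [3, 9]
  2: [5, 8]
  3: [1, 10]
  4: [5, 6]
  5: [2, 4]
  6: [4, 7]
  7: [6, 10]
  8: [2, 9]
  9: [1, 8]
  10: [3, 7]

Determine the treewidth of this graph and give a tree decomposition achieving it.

Treewidth 2.
Bags: B1 = {6, 7, 10}  B2 = {3, 6, 10}  B3 = {1, 3, 6}  B4 = {1, 6, 9}  B5 = {6, 8, 9}  B6 = {2, 6, 8}  B7 = {2, 5, 6}  B8 = {4, 5, 6}
Tree: B1–B2, B2–B3, B3–B4, B4–B5, B5–B6, B6–B7, B7–B8

Each bag holds 3 vertices, so the decomposition has width 2, which upper-bounds the treewidth. The edges 6–7–10–3–1–9–8–2–5–4–6 form a cycle, so G is not a tree and its treewidth is at least 2. Hence tw(G) = 2 exactly.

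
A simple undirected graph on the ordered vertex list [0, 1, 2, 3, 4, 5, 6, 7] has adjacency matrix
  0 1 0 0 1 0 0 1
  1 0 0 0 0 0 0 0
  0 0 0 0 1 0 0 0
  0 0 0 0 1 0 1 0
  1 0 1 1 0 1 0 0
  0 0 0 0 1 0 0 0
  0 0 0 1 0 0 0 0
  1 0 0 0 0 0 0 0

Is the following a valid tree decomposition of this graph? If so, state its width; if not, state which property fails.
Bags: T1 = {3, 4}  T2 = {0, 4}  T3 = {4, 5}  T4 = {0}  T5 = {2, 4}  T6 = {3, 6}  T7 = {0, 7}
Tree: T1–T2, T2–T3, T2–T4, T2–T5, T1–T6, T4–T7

A tree decomposition must satisfy three properties: every vertex lies in some bag; for every edge, both endpoints lie together in some bag; and for every vertex, the bags containing it form a connected subtree. Here vertex 1 appears in no bag, so the decomposition is invalid.

No — vertex 1 appears in no bag.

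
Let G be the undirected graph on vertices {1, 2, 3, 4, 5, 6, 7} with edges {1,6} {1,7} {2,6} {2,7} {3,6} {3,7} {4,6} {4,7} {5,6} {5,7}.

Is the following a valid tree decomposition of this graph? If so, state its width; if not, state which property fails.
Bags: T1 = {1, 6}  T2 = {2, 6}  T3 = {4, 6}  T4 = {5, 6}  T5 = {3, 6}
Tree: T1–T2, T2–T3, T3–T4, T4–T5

A tree decomposition must satisfy three properties: every vertex lies in some bag; for every edge, both endpoints lie together in some bag; and for every vertex, the bags containing it form a connected subtree. Here vertex 7 appears in no bag, so the decomposition is invalid.

No — vertex 7 appears in no bag.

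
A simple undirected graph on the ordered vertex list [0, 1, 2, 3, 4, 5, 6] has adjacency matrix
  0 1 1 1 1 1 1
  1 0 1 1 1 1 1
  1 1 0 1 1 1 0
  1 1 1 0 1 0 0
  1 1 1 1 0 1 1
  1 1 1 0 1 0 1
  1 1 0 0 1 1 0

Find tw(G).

A width-4 tree decomposition is:
Bags: B1 = {0, 1, 2, 4, 5}  B2 = {0, 1, 4, 5, 6}  B3 = {0, 1, 2, 3, 4}
Tree: B1–B2, B1–B3
The largest bag has 5 vertices, giving width 4; this decomposition certifies tw(G) ≤ 4. On the other hand G contains the 5-clique {0, 1, 2, 3, 4}. A clique must lie in a single bag of any decomposition, so no decomposition can have width below 4. The upper and lower bounds meet at 4, so that is the treewidth.

4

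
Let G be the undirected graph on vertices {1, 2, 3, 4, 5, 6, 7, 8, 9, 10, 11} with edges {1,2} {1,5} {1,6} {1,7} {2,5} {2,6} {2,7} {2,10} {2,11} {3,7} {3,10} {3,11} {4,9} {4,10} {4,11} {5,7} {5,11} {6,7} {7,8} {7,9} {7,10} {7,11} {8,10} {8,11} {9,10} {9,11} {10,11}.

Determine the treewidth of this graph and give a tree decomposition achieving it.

Treewidth 3.
One optimal decomposition is:
Bags: B1 = {3, 7, 10, 11}  B2 = {2, 7, 10, 11}  B3 = {2, 5, 7, 11}  B4 = {7, 8, 10, 11}  B5 = {7, 9, 10, 11}  B6 = {1, 2, 5, 7}  B7 = {1, 2, 6, 7}  B8 = {4, 9, 10, 11}
Tree: B1–B2, B2–B3, B2–B4, B4–B5, B3–B6, B6–B7, B5–B8

Each bag holds 4 vertices, so the decomposition has width 3, which upper-bounds the treewidth. On the other hand G contains the 4-clique {4, 9, 10, 11}. A clique must lie in a single bag of any decomposition, so no decomposition can have width below 3. Therefore the treewidth is 3.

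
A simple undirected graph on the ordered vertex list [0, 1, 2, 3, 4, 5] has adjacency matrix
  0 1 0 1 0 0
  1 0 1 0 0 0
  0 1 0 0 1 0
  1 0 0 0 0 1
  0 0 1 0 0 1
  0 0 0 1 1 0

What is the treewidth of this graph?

2

A width-2 tree decomposition is:
Bags: B1 = {0, 1, 3}  B2 = {1, 2, 3}  B3 = {2, 3, 4}  B4 = {3, 4, 5}
Tree: B1–B2, B2–B3, B3–B4
The largest bag has 3 vertices, giving width 2; this decomposition certifies tw(G) ≤ 2. For the lower bound, G contains the cycle 3–0–1–2–4–5–3, so G is not a forest; only forests have treewidth ≤ 1, hence tw(G) ≥ 2. Hence tw(G) = 2 exactly.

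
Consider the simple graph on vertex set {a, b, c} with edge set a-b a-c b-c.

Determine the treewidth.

A width-2 tree decomposition is:
Bags: B1 = {a, b, c}
Tree: (single bag)
With just one bag of size 3, the width is 3 − 1 = 2, so tw(G) ≤ 2. Conversely, {a, b, c} is a clique of size 3, and the vertices of any clique must share a bag in every tree decomposition; so some bag has ≥ 3 vertices and tw(G) ≥ 2. Combining the bounds, tw(G) = 2.

2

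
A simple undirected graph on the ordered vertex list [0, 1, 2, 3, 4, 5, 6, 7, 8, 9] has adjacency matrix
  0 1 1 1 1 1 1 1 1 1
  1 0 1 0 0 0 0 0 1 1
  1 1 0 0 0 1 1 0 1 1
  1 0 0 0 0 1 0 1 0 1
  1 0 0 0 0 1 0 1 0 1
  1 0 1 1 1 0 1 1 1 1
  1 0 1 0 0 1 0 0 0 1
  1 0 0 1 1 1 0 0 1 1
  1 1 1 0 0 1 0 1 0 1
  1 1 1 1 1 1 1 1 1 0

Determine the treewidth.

A width-4 tree decomposition is:
Bags: B1 = {0, 5, 7, 8, 9}  B2 = {0, 2, 5, 8, 9}  B3 = {0, 2, 5, 6, 9}  B4 = {0, 1, 2, 8, 9}  B5 = {0, 4, 5, 7, 9}  B6 = {0, 3, 5, 7, 9}
Tree: B1–B2, B2–B3, B2–B4, B1–B5, B1–B6
Each bag holds 5 vertices, so the decomposition has width 4, which upper-bounds the treewidth. On the other hand G contains the 5-clique {0, 1, 2, 8, 9}. A clique must lie in a single bag of any decomposition, so no decomposition can have width below 4. The upper and lower bounds meet at 4, so that is the treewidth.

4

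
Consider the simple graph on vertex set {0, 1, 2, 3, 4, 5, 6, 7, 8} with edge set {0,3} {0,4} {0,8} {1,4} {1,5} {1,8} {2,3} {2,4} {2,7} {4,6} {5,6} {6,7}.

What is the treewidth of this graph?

3

A width-3 tree decomposition is:
Bags: B1 = {1, 5, 6, 7}  B2 = {1, 4, 6, 7}  B3 = {1, 2, 4, 7}  B4 = {1, 2, 4, 8}  B5 = {0, 2, 4, 8}  B6 = {0, 2, 3, 8}
Tree: B1–B2, B2–B3, B3–B4, B4–B5, B5–B6
The largest bag has 4 vertices, giving width 3; this decomposition certifies tw(G) ≤ 3. For the lower bound: the 4 vertex sets {5,6,7}, {1}, {4}, {0,2,3,8} are disjoint, each induces a connected subgraph, and every pair is joined by at least one edge of G. Contracting each set to a single vertex therefore yields K_{4} as a minor, and since treewidth is minor-monotone, tw(G) ≥ tw(K_{4}) = 3. The upper and lower bounds meet at 3, so that is the treewidth.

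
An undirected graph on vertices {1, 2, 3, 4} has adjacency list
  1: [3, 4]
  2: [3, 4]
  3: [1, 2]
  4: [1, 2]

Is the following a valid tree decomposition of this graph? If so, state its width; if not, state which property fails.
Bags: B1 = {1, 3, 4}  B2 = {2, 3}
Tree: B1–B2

A tree decomposition must satisfy three properties: every vertex lies in some bag; for every edge, both endpoints lie together in some bag; and for every vertex, the bags containing it form a connected subtree. Here edge (4,2) lies in no bag, so the decomposition is invalid.

No — edge (4,2) lies in no bag.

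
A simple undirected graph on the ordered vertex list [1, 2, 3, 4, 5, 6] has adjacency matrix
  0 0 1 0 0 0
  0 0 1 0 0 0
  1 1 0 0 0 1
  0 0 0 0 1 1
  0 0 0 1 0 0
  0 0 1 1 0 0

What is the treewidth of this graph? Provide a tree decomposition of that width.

Every bag has size at most 2, so the width is 2 − 1 = 1 and tw(G) ≤ 1. Since G has at least one edge (e.g. 2–3), it is not an edgeless graph, so tw(G) ≥ 1. The upper and lower bounds meet at 1, so that is the treewidth.

Treewidth 1.
One optimal decomposition is:
Bags: B1 = {2, 3}  B2 = {3, 6}  B3 = {1, 3}  B4 = {4, 6}  B5 = {4, 5}
Tree: B1–B2, B2–B3, B2–B4, B4–B5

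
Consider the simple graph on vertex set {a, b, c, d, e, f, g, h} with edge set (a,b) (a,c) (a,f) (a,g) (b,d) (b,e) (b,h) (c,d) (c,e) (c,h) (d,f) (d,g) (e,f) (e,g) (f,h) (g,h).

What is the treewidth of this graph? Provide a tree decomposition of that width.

The largest bag has 5 vertices, giving width 4; this decomposition certifies tw(G) ≤ 4. For the lower bound: the 5 vertex sets {c,h}, {e,f}, {b,d}, {a}, {g} are disjoint, each induces a connected subgraph, and every pair is joined by at least one edge of G. Contracting each set to a single vertex therefore yields K_{5} as a minor, and since treewidth is minor-monotone, tw(G) ≥ tw(K_{5}) = 4. The upper and lower bounds meet at 4, so that is the treewidth.

Treewidth 4.
One such decomposition:
Bags: B1 = {a, c, d, e, h}  B2 = {a, d, e, f, h}  B3 = {a, b, d, e, h}  B4 = {a, d, e, g, h}
Tree: B1–B2, B2–B3, B3–B4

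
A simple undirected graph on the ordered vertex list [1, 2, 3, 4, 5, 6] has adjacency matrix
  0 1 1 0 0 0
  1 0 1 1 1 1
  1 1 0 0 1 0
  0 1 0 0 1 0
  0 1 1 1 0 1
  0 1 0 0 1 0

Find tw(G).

2

A width-2 tree decomposition is:
Bags: B1 = {2, 3, 5}  B2 = {1, 2, 3}  B3 = {2, 5, 6}  B4 = {2, 4, 5}
Tree: B1–B2, B1–B3, B3–B4
The largest bag has 3 vertices, giving width 2; this decomposition certifies tw(G) ≤ 2. On the other hand G contains the 3-clique {1, 2, 3}. A clique must lie in a single bag of any decomposition, so no decomposition can have width below 2. Combining the bounds, tw(G) = 2.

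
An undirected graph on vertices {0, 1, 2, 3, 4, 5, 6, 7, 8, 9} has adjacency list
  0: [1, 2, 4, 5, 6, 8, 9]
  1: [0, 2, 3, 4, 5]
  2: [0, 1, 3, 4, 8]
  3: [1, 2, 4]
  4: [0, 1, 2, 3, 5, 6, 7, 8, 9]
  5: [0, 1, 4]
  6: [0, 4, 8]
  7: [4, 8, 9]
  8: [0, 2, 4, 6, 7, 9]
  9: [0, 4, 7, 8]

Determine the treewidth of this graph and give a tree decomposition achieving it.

Treewidth 3.
One such decomposition:
Bags: B1 = {0, 4, 8, 9}  B2 = {0, 2, 4, 8}  B3 = {4, 7, 8, 9}  B4 = {0, 1, 2, 4}  B5 = {0, 4, 6, 8}  B6 = {0, 1, 4, 5}  B7 = {1, 2, 3, 4}
Tree: B1–B2, B1–B3, B2–B4, B2–B5, B4–B6, B4–B7

Each bag holds 4 vertices, so the decomposition has width 3, which upper-bounds the treewidth. For the lower bound, the 4 vertices {0, 4, 8, 9} are pairwise adjacent, and any tree decomposition puts a clique entirely inside one bag — forcing width ≥ 3. Combining the bounds, tw(G) = 3.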